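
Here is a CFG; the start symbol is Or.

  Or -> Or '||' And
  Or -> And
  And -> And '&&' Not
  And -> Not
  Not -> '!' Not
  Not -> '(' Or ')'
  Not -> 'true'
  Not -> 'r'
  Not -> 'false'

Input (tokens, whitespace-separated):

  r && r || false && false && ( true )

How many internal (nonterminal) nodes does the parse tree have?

15

[Or [Or [And [And [Not r]] && [Not r]]] || [And [And [And [Not false]] && [Not false]] && [Not ( [Or [And [Not true]]] )]]]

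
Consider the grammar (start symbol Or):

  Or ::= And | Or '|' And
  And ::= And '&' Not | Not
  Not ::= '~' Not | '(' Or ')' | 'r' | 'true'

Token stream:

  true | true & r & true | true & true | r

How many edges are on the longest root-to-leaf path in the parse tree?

7

[Or [Or [Or [Or [And [Not true]]] | [And [And [And [Not true]] & [Not r]] & [Not true]]] | [And [And [Not true]] & [Not true]]] | [And [Not r]]]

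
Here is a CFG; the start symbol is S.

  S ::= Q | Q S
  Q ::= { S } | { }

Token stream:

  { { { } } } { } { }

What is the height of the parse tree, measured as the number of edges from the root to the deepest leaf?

[S [Q { [S [Q { [S [Q { }]] }]] }] [S [Q { }] [S [Q { }]]]]

6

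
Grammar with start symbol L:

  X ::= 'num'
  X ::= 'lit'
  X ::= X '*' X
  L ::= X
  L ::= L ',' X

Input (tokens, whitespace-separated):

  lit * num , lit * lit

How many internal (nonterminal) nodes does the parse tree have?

8

[L [L [X [X lit] * [X num]]] , [X [X lit] * [X lit]]]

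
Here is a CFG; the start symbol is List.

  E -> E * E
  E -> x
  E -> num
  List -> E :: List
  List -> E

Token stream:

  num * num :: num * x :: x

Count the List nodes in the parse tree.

3

[List [E [E num] * [E num]] :: [List [E [E num] * [E x]] :: [List [E x]]]]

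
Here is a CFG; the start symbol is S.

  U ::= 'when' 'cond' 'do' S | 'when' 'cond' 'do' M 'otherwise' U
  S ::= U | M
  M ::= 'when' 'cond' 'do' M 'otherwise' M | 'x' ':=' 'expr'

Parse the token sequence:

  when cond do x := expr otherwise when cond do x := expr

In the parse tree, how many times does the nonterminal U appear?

[S [U when cond do [M x := expr] otherwise [U when cond do [S [M x := expr]]]]]

2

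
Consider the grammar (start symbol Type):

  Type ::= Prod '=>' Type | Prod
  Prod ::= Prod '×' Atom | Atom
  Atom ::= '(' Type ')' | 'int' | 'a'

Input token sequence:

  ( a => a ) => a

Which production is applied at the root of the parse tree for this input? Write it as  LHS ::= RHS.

Type ::= Prod '=>' Type

[Type [Prod [Atom ( [Type [Prod [Atom a]] => [Type [Prod [Atom a]]]] )]] => [Type [Prod [Atom a]]]]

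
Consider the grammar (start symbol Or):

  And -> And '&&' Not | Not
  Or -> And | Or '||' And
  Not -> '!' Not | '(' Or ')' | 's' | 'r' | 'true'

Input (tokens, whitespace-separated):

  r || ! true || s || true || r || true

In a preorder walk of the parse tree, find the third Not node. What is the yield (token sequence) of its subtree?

true

[Or [Or [Or [Or [Or [Or [And [Not r]]] || [And [Not ! [Not true]]]] || [And [Not s]]] || [And [Not true]]] || [And [Not r]]] || [And [Not true]]]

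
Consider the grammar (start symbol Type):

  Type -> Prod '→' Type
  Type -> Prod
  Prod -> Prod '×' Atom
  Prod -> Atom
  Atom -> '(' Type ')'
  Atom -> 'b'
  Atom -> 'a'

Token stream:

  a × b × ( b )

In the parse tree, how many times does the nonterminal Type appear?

[Type [Prod [Prod [Prod [Atom a]] × [Atom b]] × [Atom ( [Type [Prod [Atom b]]] )]]]

2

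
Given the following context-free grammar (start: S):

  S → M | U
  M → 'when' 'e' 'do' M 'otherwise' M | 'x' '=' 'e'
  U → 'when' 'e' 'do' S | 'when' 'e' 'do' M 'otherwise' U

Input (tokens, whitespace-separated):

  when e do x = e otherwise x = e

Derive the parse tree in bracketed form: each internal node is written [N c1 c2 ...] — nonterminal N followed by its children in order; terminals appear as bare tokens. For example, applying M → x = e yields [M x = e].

S
M
when e do M otherwise M
when e do x = e otherwise M
when e do x = e otherwise x = e

[S [M when e do [M x = e] otherwise [M x = e]]]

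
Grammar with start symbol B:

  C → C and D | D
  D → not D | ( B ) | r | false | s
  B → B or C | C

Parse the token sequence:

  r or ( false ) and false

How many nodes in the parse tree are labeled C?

[B [B [C [D r]]] or [C [C [D ( [B [C [D false]]] )]] and [D false]]]

4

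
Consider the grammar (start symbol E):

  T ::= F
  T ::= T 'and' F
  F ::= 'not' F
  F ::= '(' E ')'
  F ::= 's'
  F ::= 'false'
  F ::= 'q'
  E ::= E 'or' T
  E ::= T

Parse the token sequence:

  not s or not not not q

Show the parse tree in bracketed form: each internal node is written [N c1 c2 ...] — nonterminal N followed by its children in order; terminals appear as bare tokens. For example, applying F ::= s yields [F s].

[E [E [T [F not [F s]]]] or [T [F not [F not [F not [F q]]]]]]

E
E or T
T or T
F or T
not F or T
not s or T
not s or F
not s or not F
not s or not not F
not s or not not not F
not s or not not not q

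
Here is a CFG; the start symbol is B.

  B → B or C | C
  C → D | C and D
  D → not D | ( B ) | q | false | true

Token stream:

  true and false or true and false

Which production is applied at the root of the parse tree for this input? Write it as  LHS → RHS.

[B [B [C [C [D true]] and [D false]]] or [C [C [D true]] and [D false]]]

B → B or C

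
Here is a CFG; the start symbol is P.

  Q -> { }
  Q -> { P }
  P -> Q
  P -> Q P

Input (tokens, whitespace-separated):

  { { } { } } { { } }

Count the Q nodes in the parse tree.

[P [Q { [P [Q { }] [P [Q { }]]] }] [P [Q { [P [Q { }]] }]]]

5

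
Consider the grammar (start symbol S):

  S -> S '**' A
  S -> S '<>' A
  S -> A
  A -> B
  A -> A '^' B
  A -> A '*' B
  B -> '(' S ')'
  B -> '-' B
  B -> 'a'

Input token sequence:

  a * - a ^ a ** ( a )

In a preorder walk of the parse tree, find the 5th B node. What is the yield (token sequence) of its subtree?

( a )

[S [S [A [A [A [B a]] * [B - [B a]]] ^ [B a]]] ** [A [B ( [S [A [B a]]] )]]]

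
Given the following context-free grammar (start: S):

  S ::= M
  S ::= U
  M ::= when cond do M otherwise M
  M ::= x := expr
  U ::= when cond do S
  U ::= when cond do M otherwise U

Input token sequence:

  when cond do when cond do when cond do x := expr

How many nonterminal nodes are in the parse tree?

[S [U when cond do [S [U when cond do [S [U when cond do [S [M x := expr]]]]]]]]

8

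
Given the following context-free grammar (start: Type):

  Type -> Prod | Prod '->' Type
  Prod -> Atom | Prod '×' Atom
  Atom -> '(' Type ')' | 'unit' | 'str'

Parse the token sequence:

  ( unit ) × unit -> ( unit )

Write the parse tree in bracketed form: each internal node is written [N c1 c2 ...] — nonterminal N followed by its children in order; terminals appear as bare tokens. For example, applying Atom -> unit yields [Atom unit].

[Type [Prod [Prod [Atom ( [Type [Prod [Atom unit]]] )]] × [Atom unit]] -> [Type [Prod [Atom ( [Type [Prod [Atom unit]]] )]]]]

Type
Prod -> Type
Prod × Atom -> Type
Atom × Atom -> Type
( Type ) × Atom -> Type
( Prod ) × Atom -> Type
( Atom ) × Atom -> Type
( unit ) × Atom -> Type
( unit ) × unit -> Type
( unit ) × unit -> Prod
( unit ) × unit -> Atom
( unit ) × unit -> ( Type )
( unit ) × unit -> ( Prod )
( unit ) × unit -> ( Atom )
( unit ) × unit -> ( unit )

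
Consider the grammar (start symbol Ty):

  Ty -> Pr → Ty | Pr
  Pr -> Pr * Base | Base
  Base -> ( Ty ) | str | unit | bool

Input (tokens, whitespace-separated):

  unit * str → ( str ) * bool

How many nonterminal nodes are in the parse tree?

13

[Ty [Pr [Pr [Base unit]] * [Base str]] → [Ty [Pr [Pr [Base ( [Ty [Pr [Base str]]] )]] * [Base bool]]]]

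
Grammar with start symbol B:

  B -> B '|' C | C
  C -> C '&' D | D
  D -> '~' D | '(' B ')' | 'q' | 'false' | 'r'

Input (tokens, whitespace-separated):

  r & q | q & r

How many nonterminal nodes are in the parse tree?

10

[B [B [C [C [D r]] & [D q]]] | [C [C [D q]] & [D r]]]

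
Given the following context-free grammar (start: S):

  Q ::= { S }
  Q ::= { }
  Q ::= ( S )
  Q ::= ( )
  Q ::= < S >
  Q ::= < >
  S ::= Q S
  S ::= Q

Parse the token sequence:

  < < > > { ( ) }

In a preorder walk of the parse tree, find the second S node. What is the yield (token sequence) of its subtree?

[S [Q < [S [Q < >]] >] [S [Q { [S [Q ( )]] }]]]

< >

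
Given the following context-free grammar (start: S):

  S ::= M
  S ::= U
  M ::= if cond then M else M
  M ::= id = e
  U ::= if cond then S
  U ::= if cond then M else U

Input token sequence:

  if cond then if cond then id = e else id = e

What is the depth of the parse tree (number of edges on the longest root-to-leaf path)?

[S [U if cond then [S [M if cond then [M id = e] else [M id = e]]]]]

5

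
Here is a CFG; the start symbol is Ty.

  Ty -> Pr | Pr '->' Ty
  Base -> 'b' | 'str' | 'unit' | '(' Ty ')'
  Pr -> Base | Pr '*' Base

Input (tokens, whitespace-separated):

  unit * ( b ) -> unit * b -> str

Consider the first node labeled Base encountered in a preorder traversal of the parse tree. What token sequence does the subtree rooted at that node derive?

unit

[Ty [Pr [Pr [Base unit]] * [Base ( [Ty [Pr [Base b]]] )]] -> [Ty [Pr [Pr [Base unit]] * [Base b]] -> [Ty [Pr [Base str]]]]]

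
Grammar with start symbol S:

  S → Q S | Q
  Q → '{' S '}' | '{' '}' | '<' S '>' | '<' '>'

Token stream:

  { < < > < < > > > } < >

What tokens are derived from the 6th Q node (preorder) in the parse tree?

[S [Q { [S [Q < [S [Q < >] [S [Q < [S [Q < >]] >]]] >]] }] [S [Q < >]]]

< >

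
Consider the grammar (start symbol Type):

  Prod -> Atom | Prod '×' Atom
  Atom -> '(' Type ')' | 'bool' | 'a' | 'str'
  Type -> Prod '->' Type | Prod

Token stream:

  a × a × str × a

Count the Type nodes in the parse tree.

1

[Type [Prod [Prod [Prod [Prod [Atom a]] × [Atom a]] × [Atom str]] × [Atom a]]]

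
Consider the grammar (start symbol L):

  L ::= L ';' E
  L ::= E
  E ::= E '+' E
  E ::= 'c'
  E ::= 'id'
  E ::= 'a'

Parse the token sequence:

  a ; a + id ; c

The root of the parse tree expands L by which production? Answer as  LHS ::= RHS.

[L [L [L [E a]] ; [E [E a] + [E id]]] ; [E c]]

L ::= L ';' E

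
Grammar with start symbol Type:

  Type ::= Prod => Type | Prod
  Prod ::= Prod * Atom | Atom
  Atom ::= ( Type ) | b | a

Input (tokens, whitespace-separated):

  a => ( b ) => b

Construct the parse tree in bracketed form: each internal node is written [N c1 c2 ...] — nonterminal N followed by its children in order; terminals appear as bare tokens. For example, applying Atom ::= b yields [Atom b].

Type
Prod => Type
Atom => Type
a => Type
a => Prod => Type
a => Atom => Type
a => ( Type ) => Type
a => ( Prod ) => Type
a => ( Atom ) => Type
a => ( b ) => Type
a => ( b ) => Prod
a => ( b ) => Atom
a => ( b ) => b

[Type [Prod [Atom a]] => [Type [Prod [Atom ( [Type [Prod [Atom b]]] )]] => [Type [Prod [Atom b]]]]]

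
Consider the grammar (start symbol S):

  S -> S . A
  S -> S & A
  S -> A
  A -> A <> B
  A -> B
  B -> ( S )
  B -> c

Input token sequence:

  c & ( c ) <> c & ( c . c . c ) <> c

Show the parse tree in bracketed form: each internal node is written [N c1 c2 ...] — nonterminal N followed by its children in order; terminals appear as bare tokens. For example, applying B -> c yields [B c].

[S [S [S [A [B c]]] & [A [A [B ( [S [A [B c]]] )]] <> [B c]]] & [A [A [B ( [S [S [S [A [B c]]] . [A [B c]]] . [A [B c]]] )]] <> [B c]]]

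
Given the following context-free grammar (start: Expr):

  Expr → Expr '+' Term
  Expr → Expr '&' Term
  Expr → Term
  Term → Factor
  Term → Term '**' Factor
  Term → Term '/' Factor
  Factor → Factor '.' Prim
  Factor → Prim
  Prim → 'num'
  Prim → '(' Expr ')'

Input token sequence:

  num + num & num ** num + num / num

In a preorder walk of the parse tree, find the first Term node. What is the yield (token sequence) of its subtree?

num

[Expr [Expr [Expr [Expr [Term [Factor [Prim num]]]] + [Term [Factor [Prim num]]]] & [Term [Term [Factor [Prim num]]] ** [Factor [Prim num]]]] + [Term [Term [Factor [Prim num]]] / [Factor [Prim num]]]]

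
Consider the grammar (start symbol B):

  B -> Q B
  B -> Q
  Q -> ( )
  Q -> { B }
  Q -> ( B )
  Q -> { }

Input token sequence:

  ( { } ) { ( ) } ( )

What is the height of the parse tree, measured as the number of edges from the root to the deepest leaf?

5

[B [Q ( [B [Q { }]] )] [B [Q { [B [Q ( )]] }] [B [Q ( )]]]]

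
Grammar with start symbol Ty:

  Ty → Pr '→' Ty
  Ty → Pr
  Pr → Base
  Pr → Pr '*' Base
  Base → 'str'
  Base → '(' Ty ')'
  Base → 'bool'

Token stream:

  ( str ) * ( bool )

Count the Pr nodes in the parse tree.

[Ty [Pr [Pr [Base ( [Ty [Pr [Base str]]] )]] * [Base ( [Ty [Pr [Base bool]]] )]]]

4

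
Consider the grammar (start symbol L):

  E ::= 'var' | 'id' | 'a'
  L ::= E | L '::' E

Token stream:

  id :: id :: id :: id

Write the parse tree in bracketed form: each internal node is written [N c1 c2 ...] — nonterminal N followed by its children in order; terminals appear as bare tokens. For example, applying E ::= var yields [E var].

L
L :: E
L :: E :: E
L :: E :: E :: E
E :: E :: E :: E
id :: E :: E :: E
id :: id :: E :: E
id :: id :: id :: E
id :: id :: id :: id

[L [L [L [L [E id]] :: [E id]] :: [E id]] :: [E id]]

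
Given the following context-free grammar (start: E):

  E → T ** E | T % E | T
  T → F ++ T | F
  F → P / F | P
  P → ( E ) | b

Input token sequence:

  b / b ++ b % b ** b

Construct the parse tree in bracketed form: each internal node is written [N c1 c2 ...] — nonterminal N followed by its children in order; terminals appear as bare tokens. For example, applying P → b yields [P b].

[E [T [F [P b] / [F [P b]]] ++ [T [F [P b]]]] % [E [T [F [P b]]] ** [E [T [F [P b]]]]]]

E
T % E
F ++ T % E
P / F ++ T % E
b / F ++ T % E
b / P ++ T % E
b / b ++ T % E
b / b ++ F % E
b / b ++ P % E
b / b ++ b % E
b / b ++ b % T ** E
b / b ++ b % F ** E
b / b ++ b % P ** E
b / b ++ b % b ** E
b / b ++ b % b ** T
b / b ++ b % b ** F
b / b ++ b % b ** P
b / b ++ b % b ** b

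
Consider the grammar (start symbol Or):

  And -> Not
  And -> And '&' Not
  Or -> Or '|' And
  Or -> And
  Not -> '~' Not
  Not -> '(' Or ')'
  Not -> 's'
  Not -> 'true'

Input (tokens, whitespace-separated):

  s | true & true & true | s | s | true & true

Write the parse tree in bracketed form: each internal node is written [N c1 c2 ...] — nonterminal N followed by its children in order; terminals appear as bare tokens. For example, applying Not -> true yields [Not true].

[Or [Or [Or [Or [Or [And [Not s]]] | [And [And [And [Not true]] & [Not true]] & [Not true]]] | [And [Not s]]] | [And [Not s]]] | [And [And [Not true]] & [Not true]]]

Or
Or | And
Or | And | And
Or | And | And | And
Or | And | And | And | And
And | And | And | And | And
Not | And | And | And | And
s | And | And | And | And
s | And & Not | And | And | And
s | And & Not & Not | And | And | And
s | Not & Not & Not | And | And | And
s | true & Not & Not | And | And | And
s | true & true & Not | And | And | And
s | true & true & true | And | And | And
s | true & true & true | Not | And | And
s | true & true & true | s | And | And
s | true & true & true | s | Not | And
s | true & true & true | s | s | And
s | true & true & true | s | s | And & Not
s | true & true & true | s | s | Not & Not
s | true & true & true | s | s | true & Not
s | true & true & true | s | s | true & true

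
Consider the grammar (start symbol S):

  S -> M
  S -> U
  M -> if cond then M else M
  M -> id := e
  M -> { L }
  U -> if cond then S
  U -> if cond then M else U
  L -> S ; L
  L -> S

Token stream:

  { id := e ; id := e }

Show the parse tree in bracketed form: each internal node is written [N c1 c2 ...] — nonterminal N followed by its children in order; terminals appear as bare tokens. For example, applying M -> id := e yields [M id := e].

S
M
{ L }
{ S ; L }
{ M ; L }
{ id := e ; L }
{ id := e ; S }
{ id := e ; M }
{ id := e ; id := e }

[S [M { [L [S [M id := e]] ; [L [S [M id := e]]]] }]]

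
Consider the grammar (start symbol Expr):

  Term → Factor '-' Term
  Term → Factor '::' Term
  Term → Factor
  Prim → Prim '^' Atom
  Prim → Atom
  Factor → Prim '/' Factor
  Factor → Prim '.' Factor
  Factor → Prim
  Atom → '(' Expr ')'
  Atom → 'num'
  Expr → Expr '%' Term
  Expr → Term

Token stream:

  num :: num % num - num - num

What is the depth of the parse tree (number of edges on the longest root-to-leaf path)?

7

[Expr [Expr [Term [Factor [Prim [Atom num]]] :: [Term [Factor [Prim [Atom num]]]]]] % [Term [Factor [Prim [Atom num]]] - [Term [Factor [Prim [Atom num]]] - [Term [Factor [Prim [Atom num]]]]]]]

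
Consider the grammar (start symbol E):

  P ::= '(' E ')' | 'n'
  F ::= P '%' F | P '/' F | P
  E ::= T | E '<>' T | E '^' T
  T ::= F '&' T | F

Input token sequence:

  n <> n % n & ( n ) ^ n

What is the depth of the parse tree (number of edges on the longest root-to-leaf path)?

[E [E [E [T [F [P n]]]] <> [T [F [P n] % [F [P n]]] & [T [F [P ( [E [T [F [P n]]]] )]]]]] ^ [T [F [P n]]]]

10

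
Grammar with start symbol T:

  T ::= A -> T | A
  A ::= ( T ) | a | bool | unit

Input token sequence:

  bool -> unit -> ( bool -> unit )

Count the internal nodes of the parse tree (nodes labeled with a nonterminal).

[T [A bool] -> [T [A unit] -> [T [A ( [T [A bool] -> [T [A unit]]] )]]]]

10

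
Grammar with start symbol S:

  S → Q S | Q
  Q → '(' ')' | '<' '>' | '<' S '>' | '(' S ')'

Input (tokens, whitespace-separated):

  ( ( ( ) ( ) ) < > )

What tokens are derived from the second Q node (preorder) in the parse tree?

( ( ) ( ) )

[S [Q ( [S [Q ( [S [Q ( )] [S [Q ( )]]] )] [S [Q < >]]] )]]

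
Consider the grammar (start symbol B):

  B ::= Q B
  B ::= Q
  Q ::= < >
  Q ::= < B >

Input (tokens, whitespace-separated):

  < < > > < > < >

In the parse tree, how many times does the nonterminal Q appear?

[B [Q < [B [Q < >]] >] [B [Q < >] [B [Q < >]]]]

4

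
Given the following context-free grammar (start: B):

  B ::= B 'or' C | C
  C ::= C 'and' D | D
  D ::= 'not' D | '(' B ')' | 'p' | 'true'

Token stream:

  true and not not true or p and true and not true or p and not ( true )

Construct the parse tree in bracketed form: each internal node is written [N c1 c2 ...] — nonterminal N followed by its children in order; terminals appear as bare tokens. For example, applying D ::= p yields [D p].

[B [B [B [C [C [D true]] and [D not [D not [D true]]]]] or [C [C [C [D p]] and [D true]] and [D not [D true]]]] or [C [C [D p]] and [D not [D ( [B [C [D true]]] )]]]]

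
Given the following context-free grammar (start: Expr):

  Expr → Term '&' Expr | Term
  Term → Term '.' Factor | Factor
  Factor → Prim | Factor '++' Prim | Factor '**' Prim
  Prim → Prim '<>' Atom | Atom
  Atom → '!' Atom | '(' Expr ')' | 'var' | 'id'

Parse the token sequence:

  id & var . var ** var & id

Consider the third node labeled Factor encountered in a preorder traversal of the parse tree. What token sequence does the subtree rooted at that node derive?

[Expr [Term [Factor [Prim [Atom id]]]] & [Expr [Term [Term [Factor [Prim [Atom var]]]] . [Factor [Factor [Prim [Atom var]]] ** [Prim [Atom var]]]] & [Expr [Term [Factor [Prim [Atom id]]]]]]]

var ** var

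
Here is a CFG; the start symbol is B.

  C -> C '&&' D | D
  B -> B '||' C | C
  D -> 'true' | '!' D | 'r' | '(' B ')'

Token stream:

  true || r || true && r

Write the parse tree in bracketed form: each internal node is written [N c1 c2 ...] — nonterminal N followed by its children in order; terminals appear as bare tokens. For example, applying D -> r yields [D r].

B
B || C
B || C || C
C || C || C
D || C || C
true || C || C
true || D || C
true || r || C
true || r || C && D
true || r || D && D
true || r || true && D
true || r || true && r

[B [B [B [C [D true]]] || [C [D r]]] || [C [C [D true]] && [D r]]]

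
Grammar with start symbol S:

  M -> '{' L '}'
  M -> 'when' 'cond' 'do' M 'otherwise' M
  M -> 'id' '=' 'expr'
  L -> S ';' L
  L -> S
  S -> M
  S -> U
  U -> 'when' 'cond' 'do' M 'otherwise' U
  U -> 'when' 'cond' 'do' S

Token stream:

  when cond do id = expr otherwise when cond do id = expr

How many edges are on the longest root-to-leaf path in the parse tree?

5

[S [U when cond do [M id = expr] otherwise [U when cond do [S [M id = expr]]]]]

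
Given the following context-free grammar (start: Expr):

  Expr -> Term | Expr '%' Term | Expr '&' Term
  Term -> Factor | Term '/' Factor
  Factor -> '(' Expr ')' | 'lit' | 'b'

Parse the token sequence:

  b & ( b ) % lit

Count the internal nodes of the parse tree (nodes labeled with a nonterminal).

[Expr [Expr [Expr [Term [Factor b]]] & [Term [Factor ( [Expr [Term [Factor b]]] )]]] % [Term [Factor lit]]]

12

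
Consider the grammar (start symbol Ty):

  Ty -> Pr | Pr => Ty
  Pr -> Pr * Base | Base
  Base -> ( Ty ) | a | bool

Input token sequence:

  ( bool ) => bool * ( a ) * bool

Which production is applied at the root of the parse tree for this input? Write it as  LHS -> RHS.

Ty -> Pr => Ty

[Ty [Pr [Base ( [Ty [Pr [Base bool]]] )]] => [Ty [Pr [Pr [Pr [Base bool]] * [Base ( [Ty [Pr [Base a]]] )]] * [Base bool]]]]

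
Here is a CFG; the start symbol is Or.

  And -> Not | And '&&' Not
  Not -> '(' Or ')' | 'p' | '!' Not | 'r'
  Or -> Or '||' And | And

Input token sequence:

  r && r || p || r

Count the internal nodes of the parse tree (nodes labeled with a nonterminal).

11

[Or [Or [Or [And [And [Not r]] && [Not r]]] || [And [Not p]]] || [And [Not r]]]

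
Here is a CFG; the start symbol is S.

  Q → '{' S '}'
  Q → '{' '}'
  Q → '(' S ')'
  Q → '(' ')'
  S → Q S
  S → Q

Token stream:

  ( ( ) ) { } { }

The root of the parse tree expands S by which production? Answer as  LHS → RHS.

[S [Q ( [S [Q ( )]] )] [S [Q { }] [S [Q { }]]]]

S → Q S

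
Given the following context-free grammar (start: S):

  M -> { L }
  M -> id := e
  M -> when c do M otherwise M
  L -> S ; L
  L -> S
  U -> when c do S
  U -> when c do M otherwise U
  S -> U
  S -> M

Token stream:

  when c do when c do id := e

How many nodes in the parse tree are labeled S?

[S [U when c do [S [U when c do [S [M id := e]]]]]]

3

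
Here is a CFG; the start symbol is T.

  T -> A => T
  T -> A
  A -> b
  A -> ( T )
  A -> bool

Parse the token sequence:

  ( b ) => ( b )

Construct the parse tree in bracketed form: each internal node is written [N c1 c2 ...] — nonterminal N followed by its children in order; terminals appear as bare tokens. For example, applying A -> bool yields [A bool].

T
A => T
( T ) => T
( A ) => T
( b ) => T
( b ) => A
( b ) => ( T )
( b ) => ( A )
( b ) => ( b )

[T [A ( [T [A b]] )] => [T [A ( [T [A b]] )]]]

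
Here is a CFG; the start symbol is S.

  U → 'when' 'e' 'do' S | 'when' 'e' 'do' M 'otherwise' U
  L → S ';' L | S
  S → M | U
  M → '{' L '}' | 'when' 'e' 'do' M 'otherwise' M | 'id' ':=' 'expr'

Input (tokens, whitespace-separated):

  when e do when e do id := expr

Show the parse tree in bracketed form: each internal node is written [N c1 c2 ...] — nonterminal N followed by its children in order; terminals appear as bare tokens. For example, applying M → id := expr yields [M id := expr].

S
U
when e do S
when e do U
when e do when e do S
when e do when e do M
when e do when e do id := expr

[S [U when e do [S [U when e do [S [M id := expr]]]]]]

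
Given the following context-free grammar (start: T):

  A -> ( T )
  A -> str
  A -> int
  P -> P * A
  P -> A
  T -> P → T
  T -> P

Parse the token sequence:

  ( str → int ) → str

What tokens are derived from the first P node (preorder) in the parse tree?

[T [P [A ( [T [P [A str]] → [T [P [A int]]]] )]] → [T [P [A str]]]]

( str → int )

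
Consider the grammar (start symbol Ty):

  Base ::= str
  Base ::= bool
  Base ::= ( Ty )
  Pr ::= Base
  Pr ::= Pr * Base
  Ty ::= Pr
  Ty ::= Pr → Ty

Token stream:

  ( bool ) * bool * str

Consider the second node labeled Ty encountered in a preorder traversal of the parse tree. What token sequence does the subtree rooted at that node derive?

bool

[Ty [Pr [Pr [Pr [Base ( [Ty [Pr [Base bool]]] )]] * [Base bool]] * [Base str]]]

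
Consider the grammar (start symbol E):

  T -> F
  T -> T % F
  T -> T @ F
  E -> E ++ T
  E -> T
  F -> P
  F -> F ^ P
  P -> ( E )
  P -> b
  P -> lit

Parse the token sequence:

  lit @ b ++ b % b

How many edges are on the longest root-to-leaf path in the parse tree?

6

[E [E [T [T [F [P lit]]] @ [F [P b]]]] ++ [T [T [F [P b]]] % [F [P b]]]]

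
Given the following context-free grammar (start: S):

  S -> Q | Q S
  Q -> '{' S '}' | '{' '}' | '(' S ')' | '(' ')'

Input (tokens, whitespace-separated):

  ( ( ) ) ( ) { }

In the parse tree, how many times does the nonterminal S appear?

4

[S [Q ( [S [Q ( )]] )] [S [Q ( )] [S [Q { }]]]]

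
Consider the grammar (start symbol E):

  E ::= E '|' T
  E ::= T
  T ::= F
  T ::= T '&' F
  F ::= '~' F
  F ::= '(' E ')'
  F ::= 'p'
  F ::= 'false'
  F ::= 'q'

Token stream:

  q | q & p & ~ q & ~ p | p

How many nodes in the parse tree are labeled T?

[E [E [E [T [F q]]] | [T [T [T [T [F q]] & [F p]] & [F ~ [F q]]] & [F ~ [F p]]]] | [T [F p]]]

6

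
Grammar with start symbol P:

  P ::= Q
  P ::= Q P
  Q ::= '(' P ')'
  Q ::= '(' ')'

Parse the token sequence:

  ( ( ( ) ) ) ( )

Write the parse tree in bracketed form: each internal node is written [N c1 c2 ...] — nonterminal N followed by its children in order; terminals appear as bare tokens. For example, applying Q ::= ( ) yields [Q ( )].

[P [Q ( [P [Q ( [P [Q ( )]] )]] )] [P [Q ( )]]]

P
Q P
( P ) P
( Q ) P
( ( P ) ) P
( ( Q ) ) P
( ( ( ) ) ) P
( ( ( ) ) ) Q
( ( ( ) ) ) ( )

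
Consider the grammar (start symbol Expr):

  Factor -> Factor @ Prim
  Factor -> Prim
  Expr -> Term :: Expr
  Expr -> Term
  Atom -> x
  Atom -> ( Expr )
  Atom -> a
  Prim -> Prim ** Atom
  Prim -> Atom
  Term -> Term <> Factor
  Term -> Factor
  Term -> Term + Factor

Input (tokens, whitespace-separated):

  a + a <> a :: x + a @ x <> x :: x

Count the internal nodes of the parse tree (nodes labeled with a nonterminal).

[Expr [Term [Term [Term [Factor [Prim [Atom a]]]] + [Factor [Prim [Atom a]]]] <> [Factor [Prim [Atom a]]]] :: [Expr [Term [Term [Term [Factor [Prim [Atom x]]]] + [Factor [Factor [Prim [Atom a]]] @ [Prim [Atom x]]]] <> [Factor [Prim [Atom x]]]] :: [Expr [Term [Factor [Prim [Atom x]]]]]]]

34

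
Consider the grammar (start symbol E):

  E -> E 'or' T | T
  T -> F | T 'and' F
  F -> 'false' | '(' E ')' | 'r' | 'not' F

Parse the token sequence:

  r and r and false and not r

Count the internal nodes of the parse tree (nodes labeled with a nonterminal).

10

[E [T [T [T [T [F r]] and [F r]] and [F false]] and [F not [F r]]]]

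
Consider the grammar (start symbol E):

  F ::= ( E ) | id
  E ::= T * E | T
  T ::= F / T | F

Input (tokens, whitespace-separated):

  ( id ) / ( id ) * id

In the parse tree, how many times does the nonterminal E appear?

4

[E [T [F ( [E [T [F id]]] )] / [T [F ( [E [T [F id]]] )]]] * [E [T [F id]]]]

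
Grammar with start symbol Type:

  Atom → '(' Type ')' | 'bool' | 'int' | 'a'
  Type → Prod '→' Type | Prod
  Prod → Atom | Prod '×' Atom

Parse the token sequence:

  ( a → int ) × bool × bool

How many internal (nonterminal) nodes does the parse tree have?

13

[Type [Prod [Prod [Prod [Atom ( [Type [Prod [Atom a]] → [Type [Prod [Atom int]]]] )]] × [Atom bool]] × [Atom bool]]]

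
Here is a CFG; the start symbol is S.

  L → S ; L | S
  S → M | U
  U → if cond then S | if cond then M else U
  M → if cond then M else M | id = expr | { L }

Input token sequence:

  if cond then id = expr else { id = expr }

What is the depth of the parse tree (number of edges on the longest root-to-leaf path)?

[S [M if cond then [M id = expr] else [M { [L [S [M id = expr]]] }]]]

6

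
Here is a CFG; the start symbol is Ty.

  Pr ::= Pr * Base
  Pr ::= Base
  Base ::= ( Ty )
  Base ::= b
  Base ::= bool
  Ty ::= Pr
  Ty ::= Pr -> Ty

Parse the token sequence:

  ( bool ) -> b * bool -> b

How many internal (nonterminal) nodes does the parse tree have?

[Ty [Pr [Base ( [Ty [Pr [Base bool]]] )]] -> [Ty [Pr [Pr [Base b]] * [Base bool]] -> [Ty [Pr [Base b]]]]]

14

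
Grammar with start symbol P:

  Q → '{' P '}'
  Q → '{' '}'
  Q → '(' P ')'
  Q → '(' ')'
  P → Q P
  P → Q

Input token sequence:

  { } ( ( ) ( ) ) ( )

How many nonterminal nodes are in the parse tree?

10

[P [Q { }] [P [Q ( [P [Q ( )] [P [Q ( )]]] )] [P [Q ( )]]]]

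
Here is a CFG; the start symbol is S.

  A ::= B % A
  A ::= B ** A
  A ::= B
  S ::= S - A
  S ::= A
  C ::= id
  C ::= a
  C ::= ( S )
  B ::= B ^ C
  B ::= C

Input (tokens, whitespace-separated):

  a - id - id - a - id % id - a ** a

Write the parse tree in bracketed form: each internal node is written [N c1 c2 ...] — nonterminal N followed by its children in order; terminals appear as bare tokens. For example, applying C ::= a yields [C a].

[S [S [S [S [S [S [A [B [C a]]]] - [A [B [C id]]]] - [A [B [C id]]]] - [A [B [C a]]]] - [A [B [C id]] % [A [B [C id]]]]] - [A [B [C a]] ** [A [B [C a]]]]]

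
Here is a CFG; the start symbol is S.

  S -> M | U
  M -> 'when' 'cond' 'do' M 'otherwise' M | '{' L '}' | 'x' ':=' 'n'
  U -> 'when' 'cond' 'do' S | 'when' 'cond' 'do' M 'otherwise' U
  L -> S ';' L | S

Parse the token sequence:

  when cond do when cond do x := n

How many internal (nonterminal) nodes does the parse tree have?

6

[S [U when cond do [S [U when cond do [S [M x := n]]]]]]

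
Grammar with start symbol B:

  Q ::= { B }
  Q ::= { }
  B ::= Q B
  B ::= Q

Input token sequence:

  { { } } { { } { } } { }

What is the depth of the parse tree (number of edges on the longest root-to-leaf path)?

[B [Q { [B [Q { }]] }] [B [Q { [B [Q { }] [B [Q { }]]] }] [B [Q { }]]]]

6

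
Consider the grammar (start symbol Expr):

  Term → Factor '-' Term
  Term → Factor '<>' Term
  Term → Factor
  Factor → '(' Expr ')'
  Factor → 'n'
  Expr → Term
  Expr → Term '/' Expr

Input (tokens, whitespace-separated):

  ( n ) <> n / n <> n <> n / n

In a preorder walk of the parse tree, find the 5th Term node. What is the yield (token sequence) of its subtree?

n <> n

[Expr [Term [Factor ( [Expr [Term [Factor n]]] )] <> [Term [Factor n]]] / [Expr [Term [Factor n] <> [Term [Factor n] <> [Term [Factor n]]]] / [Expr [Term [Factor n]]]]]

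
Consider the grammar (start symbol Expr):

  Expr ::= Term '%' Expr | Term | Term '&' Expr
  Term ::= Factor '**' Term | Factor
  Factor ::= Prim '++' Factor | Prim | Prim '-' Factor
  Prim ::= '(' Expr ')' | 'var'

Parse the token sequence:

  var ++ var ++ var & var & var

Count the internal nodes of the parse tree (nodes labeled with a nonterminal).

[Expr [Term [Factor [Prim var] ++ [Factor [Prim var] ++ [Factor [Prim var]]]]] & [Expr [Term [Factor [Prim var]]] & [Expr [Term [Factor [Prim var]]]]]]

16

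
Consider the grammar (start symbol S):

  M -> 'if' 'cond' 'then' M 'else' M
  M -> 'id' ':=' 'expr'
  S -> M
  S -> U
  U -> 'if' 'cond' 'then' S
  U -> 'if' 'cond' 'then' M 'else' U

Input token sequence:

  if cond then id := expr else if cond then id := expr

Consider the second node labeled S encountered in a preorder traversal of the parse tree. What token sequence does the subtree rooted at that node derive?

id := expr

[S [U if cond then [M id := expr] else [U if cond then [S [M id := expr]]]]]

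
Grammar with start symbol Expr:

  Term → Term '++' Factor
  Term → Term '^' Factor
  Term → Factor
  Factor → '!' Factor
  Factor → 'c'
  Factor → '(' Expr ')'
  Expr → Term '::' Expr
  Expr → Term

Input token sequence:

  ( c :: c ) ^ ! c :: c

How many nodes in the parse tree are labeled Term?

[Expr [Term [Term [Factor ( [Expr [Term [Factor c]] :: [Expr [Term [Factor c]]]] )]] ^ [Factor ! [Factor c]]] :: [Expr [Term [Factor c]]]]

5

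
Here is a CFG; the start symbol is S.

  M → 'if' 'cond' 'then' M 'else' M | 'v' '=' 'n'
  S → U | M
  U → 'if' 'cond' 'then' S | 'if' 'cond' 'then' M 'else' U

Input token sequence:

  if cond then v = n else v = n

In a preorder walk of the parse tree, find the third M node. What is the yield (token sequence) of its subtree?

[S [M if cond then [M v = n] else [M v = n]]]

v = n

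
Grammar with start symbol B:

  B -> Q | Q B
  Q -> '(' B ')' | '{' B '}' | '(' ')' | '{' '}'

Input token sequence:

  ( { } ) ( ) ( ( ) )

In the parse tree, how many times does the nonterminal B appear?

5

[B [Q ( [B [Q { }]] )] [B [Q ( )] [B [Q ( [B [Q ( )]] )]]]]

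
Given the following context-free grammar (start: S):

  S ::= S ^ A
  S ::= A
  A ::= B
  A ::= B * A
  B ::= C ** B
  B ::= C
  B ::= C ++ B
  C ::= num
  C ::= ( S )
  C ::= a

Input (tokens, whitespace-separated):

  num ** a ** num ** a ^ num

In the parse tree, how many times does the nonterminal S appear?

2

[S [S [A [B [C num] ** [B [C a] ** [B [C num] ** [B [C a]]]]]]] ^ [A [B [C num]]]]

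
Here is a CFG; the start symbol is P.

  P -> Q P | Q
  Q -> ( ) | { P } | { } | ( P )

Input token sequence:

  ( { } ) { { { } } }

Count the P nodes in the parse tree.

5

[P [Q ( [P [Q { }]] )] [P [Q { [P [Q { [P [Q { }]] }]] }]]]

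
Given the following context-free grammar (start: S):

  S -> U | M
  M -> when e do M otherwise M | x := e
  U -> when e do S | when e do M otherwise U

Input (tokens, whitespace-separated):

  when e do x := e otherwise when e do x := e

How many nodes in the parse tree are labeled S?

[S [U when e do [M x := e] otherwise [U when e do [S [M x := e]]]]]

2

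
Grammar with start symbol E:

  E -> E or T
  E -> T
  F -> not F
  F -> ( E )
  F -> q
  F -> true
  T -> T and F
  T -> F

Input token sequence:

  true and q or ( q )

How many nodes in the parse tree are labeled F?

[E [E [T [T [F true]] and [F q]]] or [T [F ( [E [T [F q]]] )]]]

4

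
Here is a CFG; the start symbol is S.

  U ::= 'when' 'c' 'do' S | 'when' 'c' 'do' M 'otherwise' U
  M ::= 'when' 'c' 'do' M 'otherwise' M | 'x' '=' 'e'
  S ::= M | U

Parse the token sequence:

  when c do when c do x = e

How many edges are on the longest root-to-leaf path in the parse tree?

[S [U when c do [S [U when c do [S [M x = e]]]]]]

6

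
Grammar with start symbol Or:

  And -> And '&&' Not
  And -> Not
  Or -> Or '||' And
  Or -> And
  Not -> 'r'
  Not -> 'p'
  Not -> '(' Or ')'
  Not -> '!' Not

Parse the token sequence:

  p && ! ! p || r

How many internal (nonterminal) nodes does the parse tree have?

[Or [Or [And [And [Not p]] && [Not ! [Not ! [Not p]]]]] || [And [Not r]]]

10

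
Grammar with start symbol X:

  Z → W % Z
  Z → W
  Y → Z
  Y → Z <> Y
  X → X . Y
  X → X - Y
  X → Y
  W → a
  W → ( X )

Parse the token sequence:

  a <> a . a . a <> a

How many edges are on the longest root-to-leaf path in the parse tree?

7

[X [X [X [Y [Z [W a]] <> [Y [Z [W a]]]]] . [Y [Z [W a]]]] . [Y [Z [W a]] <> [Y [Z [W a]]]]]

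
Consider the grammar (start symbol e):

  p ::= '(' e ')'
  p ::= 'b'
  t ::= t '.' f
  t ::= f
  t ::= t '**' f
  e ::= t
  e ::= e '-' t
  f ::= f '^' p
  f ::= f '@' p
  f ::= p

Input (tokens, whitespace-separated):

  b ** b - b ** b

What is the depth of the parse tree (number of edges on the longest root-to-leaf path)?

[e [e [t [t [f [p b]]] ** [f [p b]]]] - [t [t [f [p b]]] ** [f [p b]]]]

6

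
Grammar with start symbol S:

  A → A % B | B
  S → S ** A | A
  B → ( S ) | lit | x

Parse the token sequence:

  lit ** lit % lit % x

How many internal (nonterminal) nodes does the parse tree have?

[S [S [A [B lit]]] ** [A [A [A [B lit]] % [B lit]] % [B x]]]

10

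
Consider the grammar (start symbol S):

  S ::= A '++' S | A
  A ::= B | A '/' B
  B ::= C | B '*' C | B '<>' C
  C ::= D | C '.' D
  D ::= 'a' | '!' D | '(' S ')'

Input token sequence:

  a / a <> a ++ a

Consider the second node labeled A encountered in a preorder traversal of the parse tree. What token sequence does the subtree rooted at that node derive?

a

[S [A [A [B [C [D a]]]] / [B [B [C [D a]]] <> [C [D a]]]] ++ [S [A [B [C [D a]]]]]]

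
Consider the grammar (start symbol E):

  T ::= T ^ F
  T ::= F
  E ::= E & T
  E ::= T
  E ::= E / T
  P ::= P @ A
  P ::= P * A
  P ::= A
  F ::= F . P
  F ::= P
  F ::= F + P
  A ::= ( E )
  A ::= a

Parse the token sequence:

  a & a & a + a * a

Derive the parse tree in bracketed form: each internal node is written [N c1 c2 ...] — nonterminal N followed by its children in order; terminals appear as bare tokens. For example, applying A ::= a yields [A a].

[E [E [E [T [F [P [A a]]]]] & [T [F [P [A a]]]]] & [T [F [F [P [A a]]] + [P [P [A a]] * [A a]]]]]

E
E & T
E & T & T
T & T & T
F & T & T
P & T & T
A & T & T
a & T & T
a & F & T
a & P & T
a & A & T
a & a & T
a & a & F
a & a & F + P
a & a & P + P
a & a & A + P
a & a & a + P
a & a & a + P * A
a & a & a + A * A
a & a & a + a * A
a & a & a + a * a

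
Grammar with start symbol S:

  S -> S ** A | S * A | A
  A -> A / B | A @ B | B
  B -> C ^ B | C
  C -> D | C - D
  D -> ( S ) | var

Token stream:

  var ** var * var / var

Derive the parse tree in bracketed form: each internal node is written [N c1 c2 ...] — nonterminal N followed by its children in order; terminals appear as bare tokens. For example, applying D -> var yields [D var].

[S [S [S [A [B [C [D var]]]]] ** [A [B [C [D var]]]]] * [A [A [B [C [D var]]]] / [B [C [D var]]]]]

S
S * A
S ** A * A
A ** A * A
B ** A * A
C ** A * A
D ** A * A
var ** A * A
var ** B * A
var ** C * A
var ** D * A
var ** var * A
var ** var * A / B
var ** var * B / B
var ** var * C / B
var ** var * D / B
var ** var * var / B
var ** var * var / C
var ** var * var / D
var ** var * var / var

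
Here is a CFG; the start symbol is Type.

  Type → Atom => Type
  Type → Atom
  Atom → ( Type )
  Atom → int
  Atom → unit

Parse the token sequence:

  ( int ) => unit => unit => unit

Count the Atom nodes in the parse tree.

5

[Type [Atom ( [Type [Atom int]] )] => [Type [Atom unit] => [Type [Atom unit] => [Type [Atom unit]]]]]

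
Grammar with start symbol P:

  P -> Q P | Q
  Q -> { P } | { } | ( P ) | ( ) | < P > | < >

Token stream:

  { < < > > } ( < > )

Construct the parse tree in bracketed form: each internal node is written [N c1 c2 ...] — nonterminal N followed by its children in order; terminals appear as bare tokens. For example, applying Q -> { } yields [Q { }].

P
Q P
{ P } P
{ Q } P
{ < P > } P
{ < Q > } P
{ < < > > } P
{ < < > > } Q
{ < < > > } ( P )
{ < < > > } ( Q )
{ < < > > } ( < > )

[P [Q { [P [Q < [P [Q < >]] >]] }] [P [Q ( [P [Q < >]] )]]]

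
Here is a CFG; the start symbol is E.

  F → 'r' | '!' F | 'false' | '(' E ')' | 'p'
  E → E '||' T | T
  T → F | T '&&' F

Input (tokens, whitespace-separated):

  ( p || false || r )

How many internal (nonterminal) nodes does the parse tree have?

[E [T [F ( [E [E [E [T [F p]]] || [T [F false]]] || [T [F r]]] )]]]

12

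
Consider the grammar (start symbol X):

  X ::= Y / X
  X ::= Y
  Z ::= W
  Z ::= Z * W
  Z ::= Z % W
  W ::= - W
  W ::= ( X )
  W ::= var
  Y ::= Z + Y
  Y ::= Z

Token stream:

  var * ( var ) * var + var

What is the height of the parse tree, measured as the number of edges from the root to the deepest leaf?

9

[X [Y [Z [Z [Z [W var]] * [W ( [X [Y [Z [W var]]]] )]] * [W var]] + [Y [Z [W var]]]]]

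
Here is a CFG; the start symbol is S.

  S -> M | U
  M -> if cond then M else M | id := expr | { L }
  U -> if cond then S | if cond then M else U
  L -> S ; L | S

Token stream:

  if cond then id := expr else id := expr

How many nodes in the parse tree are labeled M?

[S [M if cond then [M id := expr] else [M id := expr]]]

3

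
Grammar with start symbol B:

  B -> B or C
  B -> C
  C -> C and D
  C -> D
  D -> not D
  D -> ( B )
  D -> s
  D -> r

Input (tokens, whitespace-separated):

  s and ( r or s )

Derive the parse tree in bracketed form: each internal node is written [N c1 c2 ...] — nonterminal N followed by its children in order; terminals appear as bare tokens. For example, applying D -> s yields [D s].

[B [C [C [D s]] and [D ( [B [B [C [D r]]] or [C [D s]]] )]]]

B
C
C and D
D and D
s and D
s and ( B )
s and ( B or C )
s and ( C or C )
s and ( D or C )
s and ( r or C )
s and ( r or D )
s and ( r or s )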